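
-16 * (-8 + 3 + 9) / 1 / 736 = -2 / 23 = -0.09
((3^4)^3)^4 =79766443076872509863361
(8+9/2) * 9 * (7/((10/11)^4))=922383/800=1152.98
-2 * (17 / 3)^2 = -578 / 9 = -64.22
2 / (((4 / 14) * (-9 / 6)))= -14 / 3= -4.67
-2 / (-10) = 1 / 5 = 0.20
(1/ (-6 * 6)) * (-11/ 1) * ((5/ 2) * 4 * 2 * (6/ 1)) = 110/ 3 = 36.67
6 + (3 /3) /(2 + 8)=61 /10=6.10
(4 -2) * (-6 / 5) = -12 / 5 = -2.40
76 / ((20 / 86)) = 1634 / 5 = 326.80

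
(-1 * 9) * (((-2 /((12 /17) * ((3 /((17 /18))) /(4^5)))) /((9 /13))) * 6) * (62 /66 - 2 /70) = 64890.50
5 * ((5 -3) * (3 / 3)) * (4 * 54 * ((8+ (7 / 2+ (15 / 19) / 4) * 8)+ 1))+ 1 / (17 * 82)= 2207092339 / 26486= 83330.53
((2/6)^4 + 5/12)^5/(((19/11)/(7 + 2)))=570777291689/7537653033984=0.08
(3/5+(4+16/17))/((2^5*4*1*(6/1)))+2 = 2.01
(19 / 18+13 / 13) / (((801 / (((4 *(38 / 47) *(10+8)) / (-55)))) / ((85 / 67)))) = -95608 / 27745839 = -0.00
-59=-59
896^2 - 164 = 802652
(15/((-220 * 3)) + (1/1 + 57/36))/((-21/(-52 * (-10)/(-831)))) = 43940/575883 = 0.08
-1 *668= -668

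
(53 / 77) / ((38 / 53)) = 2809 / 2926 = 0.96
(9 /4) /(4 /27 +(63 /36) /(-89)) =21627 /1235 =17.51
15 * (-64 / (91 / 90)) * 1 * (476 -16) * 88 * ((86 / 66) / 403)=-4557312000 / 36673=-124268.86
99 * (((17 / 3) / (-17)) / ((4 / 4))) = -33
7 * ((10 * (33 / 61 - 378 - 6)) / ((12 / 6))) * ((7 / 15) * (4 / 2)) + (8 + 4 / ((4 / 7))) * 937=93249 / 61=1528.67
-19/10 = -1.90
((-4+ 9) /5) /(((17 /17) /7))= 7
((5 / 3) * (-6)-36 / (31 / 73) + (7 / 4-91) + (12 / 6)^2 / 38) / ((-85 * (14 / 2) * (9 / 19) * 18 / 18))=25489 / 39060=0.65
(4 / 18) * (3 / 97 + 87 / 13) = 1884 / 1261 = 1.49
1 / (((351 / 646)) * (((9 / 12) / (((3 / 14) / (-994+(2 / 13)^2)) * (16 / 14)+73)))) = 258774501704 / 1444561209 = 179.14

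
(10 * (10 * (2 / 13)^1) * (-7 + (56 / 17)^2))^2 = 49550760000 / 14115049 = 3510.49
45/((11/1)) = 45/11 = 4.09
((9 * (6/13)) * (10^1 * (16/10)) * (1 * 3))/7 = 2592/91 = 28.48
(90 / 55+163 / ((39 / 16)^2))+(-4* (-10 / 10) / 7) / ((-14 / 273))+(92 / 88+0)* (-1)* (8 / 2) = 1609922 / 117117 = 13.75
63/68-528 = -35841/68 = -527.07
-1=-1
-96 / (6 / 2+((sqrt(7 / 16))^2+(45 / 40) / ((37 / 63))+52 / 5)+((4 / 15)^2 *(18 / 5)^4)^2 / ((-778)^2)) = -699859625000000000 / 114844604095529091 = -6.09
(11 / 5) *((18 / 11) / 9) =2 / 5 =0.40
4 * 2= 8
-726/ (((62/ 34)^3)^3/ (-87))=7490247455303514/ 26439622160671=283.30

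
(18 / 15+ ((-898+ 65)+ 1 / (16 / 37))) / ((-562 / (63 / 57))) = 1393539 / 854240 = 1.63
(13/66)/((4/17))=221/264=0.84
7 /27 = 0.26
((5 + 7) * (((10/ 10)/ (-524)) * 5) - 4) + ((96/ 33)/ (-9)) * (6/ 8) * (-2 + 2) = -4.11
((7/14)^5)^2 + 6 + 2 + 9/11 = 99339/11264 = 8.82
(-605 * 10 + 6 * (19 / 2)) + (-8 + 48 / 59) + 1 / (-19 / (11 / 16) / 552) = -13497199 / 2242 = -6020.16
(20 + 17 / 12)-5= 197 / 12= 16.42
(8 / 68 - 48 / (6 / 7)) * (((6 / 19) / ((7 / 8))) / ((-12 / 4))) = 800 / 119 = 6.72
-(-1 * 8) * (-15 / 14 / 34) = -30 / 119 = -0.25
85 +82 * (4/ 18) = 929/ 9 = 103.22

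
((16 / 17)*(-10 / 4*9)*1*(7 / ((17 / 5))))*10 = -126000 / 289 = -435.99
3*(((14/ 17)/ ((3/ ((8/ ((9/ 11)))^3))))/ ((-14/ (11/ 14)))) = -3748096/ 86751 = -43.21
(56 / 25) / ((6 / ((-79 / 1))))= -2212 / 75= -29.49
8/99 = 0.08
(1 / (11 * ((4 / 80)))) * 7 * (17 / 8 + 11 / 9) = 8435 / 198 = 42.60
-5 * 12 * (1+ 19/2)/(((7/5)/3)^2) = -20250/7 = -2892.86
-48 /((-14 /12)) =288 /7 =41.14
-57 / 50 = -1.14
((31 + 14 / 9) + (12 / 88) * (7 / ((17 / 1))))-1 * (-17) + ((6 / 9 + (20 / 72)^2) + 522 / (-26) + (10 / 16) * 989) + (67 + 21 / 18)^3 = 249996689311 / 787644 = 317398.07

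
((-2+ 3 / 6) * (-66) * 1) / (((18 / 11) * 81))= 121 / 162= 0.75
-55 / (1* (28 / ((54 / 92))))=-1485 / 1288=-1.15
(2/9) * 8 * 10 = 160/9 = 17.78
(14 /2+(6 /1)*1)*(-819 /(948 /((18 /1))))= -31941 /158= -202.16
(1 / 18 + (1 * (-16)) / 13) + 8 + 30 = 8617 / 234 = 36.82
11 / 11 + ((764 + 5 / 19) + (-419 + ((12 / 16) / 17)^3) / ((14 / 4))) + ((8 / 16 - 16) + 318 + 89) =21684410353 / 20909728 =1037.05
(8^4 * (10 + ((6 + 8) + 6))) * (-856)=-105185280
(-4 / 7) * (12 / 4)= -12 / 7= -1.71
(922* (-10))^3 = -783777448000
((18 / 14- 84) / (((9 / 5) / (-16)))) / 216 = 1930 / 567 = 3.40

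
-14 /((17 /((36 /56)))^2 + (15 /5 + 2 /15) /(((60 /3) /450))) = -2268 /124709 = -0.02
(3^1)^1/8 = 3/8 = 0.38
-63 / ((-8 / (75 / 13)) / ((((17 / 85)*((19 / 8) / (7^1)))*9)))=23085 / 832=27.75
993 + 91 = 1084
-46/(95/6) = -276/95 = -2.91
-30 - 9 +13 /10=-377 /10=-37.70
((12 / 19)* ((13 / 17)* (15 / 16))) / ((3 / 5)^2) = 1.26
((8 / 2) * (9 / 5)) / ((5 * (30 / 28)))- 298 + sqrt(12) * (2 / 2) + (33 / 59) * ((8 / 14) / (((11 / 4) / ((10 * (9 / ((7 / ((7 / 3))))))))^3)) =2 * sqrt(3) + 738901214 / 6246625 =121.75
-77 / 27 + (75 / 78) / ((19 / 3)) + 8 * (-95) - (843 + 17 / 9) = -1607.59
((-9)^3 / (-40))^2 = 531441 / 1600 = 332.15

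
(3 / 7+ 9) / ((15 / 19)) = 418 / 35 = 11.94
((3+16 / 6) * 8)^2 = 18496 / 9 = 2055.11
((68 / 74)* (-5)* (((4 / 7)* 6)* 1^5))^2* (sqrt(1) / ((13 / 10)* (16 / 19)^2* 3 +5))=30046752000 / 940274377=31.96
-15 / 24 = -5 / 8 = -0.62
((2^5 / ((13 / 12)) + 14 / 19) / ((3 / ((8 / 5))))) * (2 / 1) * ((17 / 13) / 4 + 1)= 687976 / 16055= 42.85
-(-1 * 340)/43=340/43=7.91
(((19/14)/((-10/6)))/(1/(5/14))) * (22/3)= -209/98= -2.13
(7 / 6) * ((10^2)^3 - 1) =2333331 / 2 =1166665.50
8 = 8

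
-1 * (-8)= 8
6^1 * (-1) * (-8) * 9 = 432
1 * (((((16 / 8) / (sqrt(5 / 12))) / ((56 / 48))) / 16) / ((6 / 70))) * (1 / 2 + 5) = 11 * sqrt(15) / 4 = 10.65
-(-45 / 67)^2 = -2025 / 4489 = -0.45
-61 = -61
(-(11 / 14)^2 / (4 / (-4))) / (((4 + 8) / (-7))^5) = -41503 / 995328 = -0.04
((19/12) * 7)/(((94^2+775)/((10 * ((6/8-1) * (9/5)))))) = -57/10984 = -0.01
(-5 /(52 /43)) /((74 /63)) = -13545 /3848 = -3.52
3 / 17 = 0.18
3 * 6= 18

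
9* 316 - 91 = 2753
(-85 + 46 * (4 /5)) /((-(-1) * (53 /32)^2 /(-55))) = 2714624 /2809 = 966.40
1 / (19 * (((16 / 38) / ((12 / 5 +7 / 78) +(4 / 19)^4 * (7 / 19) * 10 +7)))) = 9171031199 / 7725428880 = 1.19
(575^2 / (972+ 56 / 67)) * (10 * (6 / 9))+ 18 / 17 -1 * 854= 234815375 / 166209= 1412.77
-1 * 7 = -7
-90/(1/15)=-1350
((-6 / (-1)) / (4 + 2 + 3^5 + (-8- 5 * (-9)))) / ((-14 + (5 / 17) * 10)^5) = -4259571 / 33583448065024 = -0.00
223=223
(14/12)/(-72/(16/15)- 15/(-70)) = -0.02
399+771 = 1170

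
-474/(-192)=79/32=2.47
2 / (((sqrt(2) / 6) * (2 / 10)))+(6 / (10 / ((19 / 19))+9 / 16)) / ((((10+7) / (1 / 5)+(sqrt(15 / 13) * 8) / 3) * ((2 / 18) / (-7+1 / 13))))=-3965760 / 9513179+124416 * sqrt(195) / 123671327+30 * sqrt(2)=42.02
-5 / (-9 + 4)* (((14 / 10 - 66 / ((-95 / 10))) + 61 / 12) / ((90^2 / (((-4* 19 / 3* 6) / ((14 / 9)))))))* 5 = -15311 / 18900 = -0.81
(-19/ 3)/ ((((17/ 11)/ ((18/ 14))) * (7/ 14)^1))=-1254/ 119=-10.54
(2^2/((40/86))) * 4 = 34.40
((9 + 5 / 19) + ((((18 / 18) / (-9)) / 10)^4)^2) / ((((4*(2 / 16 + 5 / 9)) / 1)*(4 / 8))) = 757622289600000019 / 111323603475000000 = 6.81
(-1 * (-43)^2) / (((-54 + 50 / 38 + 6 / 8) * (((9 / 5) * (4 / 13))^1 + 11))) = 9134060 / 2964197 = 3.08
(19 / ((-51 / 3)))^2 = 361 / 289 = 1.25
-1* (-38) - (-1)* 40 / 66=1274 / 33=38.61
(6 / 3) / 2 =1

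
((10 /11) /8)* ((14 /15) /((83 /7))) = 49 /5478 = 0.01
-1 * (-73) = 73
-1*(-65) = 65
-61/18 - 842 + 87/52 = -394859/468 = -843.72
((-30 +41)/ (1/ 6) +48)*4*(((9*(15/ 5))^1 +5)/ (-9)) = -4864/ 3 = -1621.33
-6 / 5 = -1.20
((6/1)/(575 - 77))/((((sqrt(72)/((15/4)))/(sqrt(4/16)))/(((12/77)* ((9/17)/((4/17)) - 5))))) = -15* sqrt(2)/18592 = -0.00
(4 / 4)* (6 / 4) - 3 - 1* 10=-11.50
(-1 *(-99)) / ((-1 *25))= -99 / 25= -3.96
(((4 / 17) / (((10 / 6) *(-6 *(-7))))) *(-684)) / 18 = -0.13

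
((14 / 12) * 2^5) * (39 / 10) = 728 / 5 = 145.60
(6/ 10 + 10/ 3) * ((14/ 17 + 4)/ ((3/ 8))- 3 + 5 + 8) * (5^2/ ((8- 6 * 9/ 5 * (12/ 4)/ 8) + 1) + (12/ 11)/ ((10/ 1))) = 15972716/ 34425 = 463.99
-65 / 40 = -13 / 8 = -1.62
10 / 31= 0.32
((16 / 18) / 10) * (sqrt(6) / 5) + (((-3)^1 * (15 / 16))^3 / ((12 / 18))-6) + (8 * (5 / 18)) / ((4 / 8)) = -2575063 / 73728 + 4 * sqrt(6) / 225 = -34.88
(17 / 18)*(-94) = -88.78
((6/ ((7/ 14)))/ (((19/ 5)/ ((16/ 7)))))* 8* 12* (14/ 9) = 20480/ 19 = 1077.89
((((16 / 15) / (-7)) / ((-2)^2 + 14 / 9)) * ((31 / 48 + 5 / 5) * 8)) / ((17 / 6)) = -0.13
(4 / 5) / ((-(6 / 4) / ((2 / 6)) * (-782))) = 4 / 17595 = 0.00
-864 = -864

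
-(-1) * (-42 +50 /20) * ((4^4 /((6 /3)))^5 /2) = -678604832768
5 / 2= 2.50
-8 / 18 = -4 / 9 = -0.44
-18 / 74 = -9 / 37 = -0.24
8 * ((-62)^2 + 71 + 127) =32336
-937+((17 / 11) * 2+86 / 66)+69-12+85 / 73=-2106530 / 2409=-874.44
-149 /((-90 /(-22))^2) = -8.90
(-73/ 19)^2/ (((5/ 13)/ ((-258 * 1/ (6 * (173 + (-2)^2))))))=-9.32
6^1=6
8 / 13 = 0.62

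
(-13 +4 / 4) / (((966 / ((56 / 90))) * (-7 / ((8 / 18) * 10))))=64 / 13041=0.00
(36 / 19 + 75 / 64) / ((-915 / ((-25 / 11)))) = 565 / 74176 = 0.01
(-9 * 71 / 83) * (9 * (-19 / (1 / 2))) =218538 / 83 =2632.99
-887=-887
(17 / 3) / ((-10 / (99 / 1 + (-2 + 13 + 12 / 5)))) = -4777 / 75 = -63.69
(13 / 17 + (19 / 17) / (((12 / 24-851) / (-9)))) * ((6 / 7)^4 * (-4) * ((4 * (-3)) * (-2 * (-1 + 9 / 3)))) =-22993920 / 285719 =-80.48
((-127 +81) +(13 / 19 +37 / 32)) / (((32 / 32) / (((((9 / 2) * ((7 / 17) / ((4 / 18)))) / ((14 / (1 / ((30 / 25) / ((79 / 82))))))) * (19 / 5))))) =-57268917 / 713728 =-80.24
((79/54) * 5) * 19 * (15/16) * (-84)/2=-262675/48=-5472.40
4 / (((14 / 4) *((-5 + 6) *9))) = 8 / 63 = 0.13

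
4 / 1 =4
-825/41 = -20.12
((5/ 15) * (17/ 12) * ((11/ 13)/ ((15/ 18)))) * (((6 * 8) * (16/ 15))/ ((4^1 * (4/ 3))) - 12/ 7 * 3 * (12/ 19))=131648/ 43225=3.05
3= 3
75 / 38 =1.97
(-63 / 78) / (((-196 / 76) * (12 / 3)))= 57 / 728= 0.08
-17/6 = -2.83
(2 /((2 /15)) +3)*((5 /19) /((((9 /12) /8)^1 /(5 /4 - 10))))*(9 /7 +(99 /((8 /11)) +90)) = -1910250 /19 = -100539.47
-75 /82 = -0.91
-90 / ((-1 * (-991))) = -90 / 991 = -0.09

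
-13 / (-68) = 13 / 68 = 0.19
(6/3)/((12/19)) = 19/6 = 3.17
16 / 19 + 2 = 54 / 19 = 2.84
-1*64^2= -4096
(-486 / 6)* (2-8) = 486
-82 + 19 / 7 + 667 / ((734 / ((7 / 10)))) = -4041017 / 51380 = -78.65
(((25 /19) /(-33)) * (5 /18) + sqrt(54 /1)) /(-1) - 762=-8599807 /11286 - 3 * sqrt(6)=-769.34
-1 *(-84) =84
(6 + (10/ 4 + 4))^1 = 25/ 2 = 12.50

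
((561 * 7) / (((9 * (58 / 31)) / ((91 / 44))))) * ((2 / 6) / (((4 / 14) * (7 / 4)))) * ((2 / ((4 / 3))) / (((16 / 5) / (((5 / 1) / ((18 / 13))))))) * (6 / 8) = 408.22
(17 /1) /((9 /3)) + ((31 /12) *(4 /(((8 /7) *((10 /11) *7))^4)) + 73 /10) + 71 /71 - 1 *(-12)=1063745957 /40960000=25.97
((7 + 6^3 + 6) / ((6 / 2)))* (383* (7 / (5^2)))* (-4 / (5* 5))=-2455796 / 1875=-1309.76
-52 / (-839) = 52 / 839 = 0.06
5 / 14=0.36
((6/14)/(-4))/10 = -3/280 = -0.01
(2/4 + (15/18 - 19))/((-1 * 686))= 0.03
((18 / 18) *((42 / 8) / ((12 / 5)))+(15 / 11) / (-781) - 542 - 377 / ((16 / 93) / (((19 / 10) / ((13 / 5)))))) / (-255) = 8.40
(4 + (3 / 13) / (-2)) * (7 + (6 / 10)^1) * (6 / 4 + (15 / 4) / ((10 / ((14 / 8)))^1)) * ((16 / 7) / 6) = 44137 / 1820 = 24.25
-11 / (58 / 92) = -506 / 29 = -17.45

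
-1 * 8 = -8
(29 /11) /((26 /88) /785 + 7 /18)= 819540 /121007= 6.77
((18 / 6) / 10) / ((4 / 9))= 27 / 40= 0.68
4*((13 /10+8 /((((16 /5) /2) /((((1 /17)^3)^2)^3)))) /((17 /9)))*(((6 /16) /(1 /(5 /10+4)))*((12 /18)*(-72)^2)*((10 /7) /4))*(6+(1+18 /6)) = 57339.83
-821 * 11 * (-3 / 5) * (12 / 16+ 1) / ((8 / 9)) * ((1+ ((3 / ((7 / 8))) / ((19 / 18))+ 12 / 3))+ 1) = 29991951 / 304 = 98657.73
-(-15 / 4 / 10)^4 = -81 / 4096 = -0.02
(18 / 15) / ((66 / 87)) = 87 / 55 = 1.58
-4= -4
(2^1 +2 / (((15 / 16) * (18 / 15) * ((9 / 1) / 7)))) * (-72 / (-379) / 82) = 1096 / 139851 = 0.01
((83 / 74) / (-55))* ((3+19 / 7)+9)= -8549 / 28490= -0.30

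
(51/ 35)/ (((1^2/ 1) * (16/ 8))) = 51/ 70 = 0.73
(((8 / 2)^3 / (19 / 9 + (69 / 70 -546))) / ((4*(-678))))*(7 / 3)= 0.00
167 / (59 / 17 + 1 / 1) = 2839 / 76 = 37.36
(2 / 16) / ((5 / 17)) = 17 / 40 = 0.42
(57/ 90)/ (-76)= -1/ 120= -0.01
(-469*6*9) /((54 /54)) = -25326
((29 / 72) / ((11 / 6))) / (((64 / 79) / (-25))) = -57275 / 8448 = -6.78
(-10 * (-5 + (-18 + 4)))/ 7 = 190/ 7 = 27.14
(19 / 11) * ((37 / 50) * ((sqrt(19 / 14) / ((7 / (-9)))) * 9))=-56943 * sqrt(266) / 53900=-17.23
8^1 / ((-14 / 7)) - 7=-11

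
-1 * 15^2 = -225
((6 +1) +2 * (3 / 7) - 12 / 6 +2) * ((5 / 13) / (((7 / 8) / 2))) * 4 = 17600 / 637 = 27.63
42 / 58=21 / 29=0.72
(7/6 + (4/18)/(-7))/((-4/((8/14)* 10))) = -715/441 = -1.62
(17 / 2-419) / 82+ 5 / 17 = -13137 / 2788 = -4.71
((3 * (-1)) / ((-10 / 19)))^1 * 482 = 13737 / 5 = 2747.40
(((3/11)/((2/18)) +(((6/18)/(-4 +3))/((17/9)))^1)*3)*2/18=142/187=0.76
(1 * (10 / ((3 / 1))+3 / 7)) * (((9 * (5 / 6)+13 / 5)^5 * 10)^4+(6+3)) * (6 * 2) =963950131558893791341378892326525710258079 / 17500000000000000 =55082864660508216648078790.00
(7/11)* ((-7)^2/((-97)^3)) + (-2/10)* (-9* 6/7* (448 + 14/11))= 34794743737/50197015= 693.16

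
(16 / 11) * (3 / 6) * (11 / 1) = 8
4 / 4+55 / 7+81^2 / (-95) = -40037 / 665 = -60.21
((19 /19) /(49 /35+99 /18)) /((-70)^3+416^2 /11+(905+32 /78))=-286 /644043217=-0.00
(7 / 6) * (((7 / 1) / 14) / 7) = 1 / 12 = 0.08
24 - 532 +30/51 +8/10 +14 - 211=-59807/85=-703.61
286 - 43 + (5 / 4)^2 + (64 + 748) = 16905 / 16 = 1056.56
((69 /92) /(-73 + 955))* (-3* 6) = -3 /196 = -0.02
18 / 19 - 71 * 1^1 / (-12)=1565 / 228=6.86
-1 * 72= -72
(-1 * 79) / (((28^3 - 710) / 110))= -4345 / 10621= -0.41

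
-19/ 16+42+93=2141/ 16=133.81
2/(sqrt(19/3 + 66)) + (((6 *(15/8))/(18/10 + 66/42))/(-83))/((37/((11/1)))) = -17325/1449512 + 2 *sqrt(651)/217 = 0.22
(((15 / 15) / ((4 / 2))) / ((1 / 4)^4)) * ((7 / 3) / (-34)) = -448 / 51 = -8.78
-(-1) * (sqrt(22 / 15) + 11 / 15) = 11 / 15 + sqrt(330) / 15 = 1.94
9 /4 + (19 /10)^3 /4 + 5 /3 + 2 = 91577 /12000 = 7.63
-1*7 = -7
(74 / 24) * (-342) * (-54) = 56943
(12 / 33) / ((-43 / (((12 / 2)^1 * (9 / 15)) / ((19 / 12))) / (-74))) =63936 / 44935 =1.42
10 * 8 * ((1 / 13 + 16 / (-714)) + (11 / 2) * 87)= 177677720 / 4641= 38284.36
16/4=4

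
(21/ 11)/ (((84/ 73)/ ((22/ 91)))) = 73/ 182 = 0.40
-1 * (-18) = 18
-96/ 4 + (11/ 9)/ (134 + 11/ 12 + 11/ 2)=-121276/ 5055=-23.99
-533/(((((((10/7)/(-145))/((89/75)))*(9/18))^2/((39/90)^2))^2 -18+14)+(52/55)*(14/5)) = 446043782800999632456782575/1132036746845769787041732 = 394.02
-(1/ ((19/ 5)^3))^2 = -15625/ 47045881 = -0.00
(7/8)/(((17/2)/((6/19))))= 21/646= 0.03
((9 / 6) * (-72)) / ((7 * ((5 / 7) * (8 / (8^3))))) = -6912 / 5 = -1382.40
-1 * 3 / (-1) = 3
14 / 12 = 1.17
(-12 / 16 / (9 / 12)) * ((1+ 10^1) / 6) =-11 / 6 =-1.83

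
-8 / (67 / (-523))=4184 / 67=62.45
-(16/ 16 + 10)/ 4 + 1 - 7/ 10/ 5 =-189/ 100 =-1.89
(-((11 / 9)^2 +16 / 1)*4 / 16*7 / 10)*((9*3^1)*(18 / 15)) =-9919 / 100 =-99.19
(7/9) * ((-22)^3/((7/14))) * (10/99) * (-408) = 18430720/27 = 682619.26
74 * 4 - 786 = -490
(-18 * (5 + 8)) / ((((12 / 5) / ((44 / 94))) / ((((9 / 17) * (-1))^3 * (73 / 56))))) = 114150465 / 12931016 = 8.83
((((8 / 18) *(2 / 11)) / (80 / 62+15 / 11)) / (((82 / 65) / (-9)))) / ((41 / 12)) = -19344 / 304261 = -0.06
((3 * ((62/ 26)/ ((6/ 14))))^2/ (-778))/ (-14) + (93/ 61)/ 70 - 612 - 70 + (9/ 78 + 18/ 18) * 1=-382241193199/ 561428140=-680.84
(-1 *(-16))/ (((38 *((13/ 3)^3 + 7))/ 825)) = 89100/ 22667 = 3.93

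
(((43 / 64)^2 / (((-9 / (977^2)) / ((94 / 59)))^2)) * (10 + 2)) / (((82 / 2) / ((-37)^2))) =5094649724255094791089 / 986487552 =5164433868350.62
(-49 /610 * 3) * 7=-1029 /610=-1.69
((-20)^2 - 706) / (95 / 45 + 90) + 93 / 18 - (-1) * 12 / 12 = 14149 / 4974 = 2.84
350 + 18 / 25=8768 / 25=350.72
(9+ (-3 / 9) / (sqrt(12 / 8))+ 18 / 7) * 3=243 / 7- sqrt(6) / 3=33.90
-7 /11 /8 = -7 /88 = -0.08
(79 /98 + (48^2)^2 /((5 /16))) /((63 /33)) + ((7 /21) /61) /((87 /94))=485906603885911 /54609030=8897916.77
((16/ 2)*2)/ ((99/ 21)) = 112/ 33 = 3.39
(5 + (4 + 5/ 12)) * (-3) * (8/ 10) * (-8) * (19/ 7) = 17176/ 35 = 490.74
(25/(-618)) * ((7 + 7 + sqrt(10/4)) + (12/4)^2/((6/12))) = -400/309 - 25 * sqrt(10)/1236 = -1.36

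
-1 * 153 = -153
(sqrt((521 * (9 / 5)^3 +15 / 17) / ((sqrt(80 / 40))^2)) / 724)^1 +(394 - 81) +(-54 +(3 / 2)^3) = sqrt(274491690) / 307700 +2099 / 8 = 262.43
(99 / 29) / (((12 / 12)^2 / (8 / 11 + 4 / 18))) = 94 / 29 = 3.24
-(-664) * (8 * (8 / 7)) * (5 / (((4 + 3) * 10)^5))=1328 / 73530625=0.00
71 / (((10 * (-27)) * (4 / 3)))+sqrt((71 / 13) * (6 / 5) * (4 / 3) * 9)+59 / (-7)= -21737 / 2520+6 * sqrt(9230) / 65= 0.24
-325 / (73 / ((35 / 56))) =-1625 / 584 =-2.78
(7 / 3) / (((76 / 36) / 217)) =4557 / 19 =239.84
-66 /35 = -1.89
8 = 8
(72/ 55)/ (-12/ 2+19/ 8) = -576/ 1595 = -0.36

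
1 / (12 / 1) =1 / 12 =0.08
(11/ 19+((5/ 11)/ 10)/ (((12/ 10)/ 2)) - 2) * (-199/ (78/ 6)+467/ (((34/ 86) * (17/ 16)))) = -1475.04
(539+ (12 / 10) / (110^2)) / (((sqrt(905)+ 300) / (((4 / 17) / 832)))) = 48914259 / 95299575800 -16304753 * sqrt(905) / 9529957580000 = 0.00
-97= -97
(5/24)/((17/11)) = 55/408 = 0.13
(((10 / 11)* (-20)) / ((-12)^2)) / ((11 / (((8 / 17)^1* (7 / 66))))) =-0.00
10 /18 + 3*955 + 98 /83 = 2141452 /747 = 2866.74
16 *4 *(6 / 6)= 64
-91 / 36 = -2.53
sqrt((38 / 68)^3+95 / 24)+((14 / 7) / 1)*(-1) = -2+sqrt(3106614) / 867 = 0.03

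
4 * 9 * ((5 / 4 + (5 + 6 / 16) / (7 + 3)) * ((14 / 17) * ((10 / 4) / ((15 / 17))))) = 3003 / 20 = 150.15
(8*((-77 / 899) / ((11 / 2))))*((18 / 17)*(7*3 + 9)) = -60480 / 15283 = -3.96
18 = 18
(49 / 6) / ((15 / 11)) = 539 / 90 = 5.99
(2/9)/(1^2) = 2/9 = 0.22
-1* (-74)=74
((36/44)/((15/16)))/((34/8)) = 192/935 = 0.21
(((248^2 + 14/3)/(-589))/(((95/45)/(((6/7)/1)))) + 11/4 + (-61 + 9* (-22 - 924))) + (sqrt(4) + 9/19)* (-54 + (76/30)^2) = -8732.35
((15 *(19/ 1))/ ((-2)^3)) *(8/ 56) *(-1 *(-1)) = -285/ 56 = -5.09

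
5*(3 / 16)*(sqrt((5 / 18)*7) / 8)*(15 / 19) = 75*sqrt(70) / 4864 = 0.13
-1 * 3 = -3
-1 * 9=-9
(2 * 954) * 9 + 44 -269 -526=16421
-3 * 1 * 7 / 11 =-21 / 11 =-1.91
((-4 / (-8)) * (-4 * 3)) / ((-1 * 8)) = 3 / 4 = 0.75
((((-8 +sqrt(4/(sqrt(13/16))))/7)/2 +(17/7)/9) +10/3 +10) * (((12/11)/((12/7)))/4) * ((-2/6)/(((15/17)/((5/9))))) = -13957/32076 - 17 * 13^(3/4)/23166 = -0.44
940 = 940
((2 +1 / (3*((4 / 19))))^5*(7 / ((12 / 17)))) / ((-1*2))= -17494004717 / 5971968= -2929.35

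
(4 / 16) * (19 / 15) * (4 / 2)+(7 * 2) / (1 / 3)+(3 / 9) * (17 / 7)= 3041 / 70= 43.44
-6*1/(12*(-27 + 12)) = 1/30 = 0.03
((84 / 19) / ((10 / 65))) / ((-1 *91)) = -6 / 19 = -0.32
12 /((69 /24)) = 96 /23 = 4.17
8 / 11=0.73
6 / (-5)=-6 / 5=-1.20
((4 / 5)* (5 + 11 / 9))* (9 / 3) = 224 / 15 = 14.93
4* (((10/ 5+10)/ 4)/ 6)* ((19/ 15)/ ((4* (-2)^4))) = 19/ 480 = 0.04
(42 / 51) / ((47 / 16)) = 224 / 799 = 0.28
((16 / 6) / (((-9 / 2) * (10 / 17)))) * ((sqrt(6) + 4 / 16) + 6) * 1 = -8.76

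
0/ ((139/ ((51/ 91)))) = 0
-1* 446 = -446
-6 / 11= -0.55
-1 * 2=-2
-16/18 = -8/9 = -0.89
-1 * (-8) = 8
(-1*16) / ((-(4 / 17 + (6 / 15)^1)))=680 / 27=25.19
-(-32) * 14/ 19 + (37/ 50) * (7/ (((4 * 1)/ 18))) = 89089/ 1900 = 46.89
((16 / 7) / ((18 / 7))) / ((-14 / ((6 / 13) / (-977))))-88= -23471440 / 266721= -88.00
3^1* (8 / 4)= 6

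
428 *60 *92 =2362560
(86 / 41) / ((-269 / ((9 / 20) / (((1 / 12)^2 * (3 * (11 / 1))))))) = -9288 / 606595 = -0.02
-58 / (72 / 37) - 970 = -999.81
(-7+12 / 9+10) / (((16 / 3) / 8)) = 13 / 2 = 6.50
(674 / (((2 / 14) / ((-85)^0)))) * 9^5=278593182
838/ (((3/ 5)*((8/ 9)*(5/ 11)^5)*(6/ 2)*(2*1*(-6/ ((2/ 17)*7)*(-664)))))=472362583/ 169320000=2.79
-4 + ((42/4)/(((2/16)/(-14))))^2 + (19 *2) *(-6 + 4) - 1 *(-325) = 1383221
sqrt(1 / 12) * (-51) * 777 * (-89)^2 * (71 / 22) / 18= -16245898.96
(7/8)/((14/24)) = 1.50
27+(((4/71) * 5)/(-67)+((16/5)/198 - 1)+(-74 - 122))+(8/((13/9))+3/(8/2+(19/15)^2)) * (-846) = -15762153558344/2969295615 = -5308.38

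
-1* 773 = -773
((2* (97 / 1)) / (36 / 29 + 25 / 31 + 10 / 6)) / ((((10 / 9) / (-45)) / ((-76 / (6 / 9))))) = 1207848753 / 5009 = 241135.71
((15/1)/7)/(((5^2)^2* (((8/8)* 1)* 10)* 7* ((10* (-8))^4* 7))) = 3/17561600000000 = 0.00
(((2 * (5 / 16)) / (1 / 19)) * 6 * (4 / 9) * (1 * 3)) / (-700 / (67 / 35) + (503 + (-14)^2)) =6365 / 22333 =0.29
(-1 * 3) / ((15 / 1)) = -1 / 5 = -0.20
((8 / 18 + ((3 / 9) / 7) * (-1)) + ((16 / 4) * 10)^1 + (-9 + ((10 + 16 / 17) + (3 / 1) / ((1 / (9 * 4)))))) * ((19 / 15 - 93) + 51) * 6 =-196756664 / 5355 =-36742.61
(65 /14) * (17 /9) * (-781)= -863005 /126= -6849.25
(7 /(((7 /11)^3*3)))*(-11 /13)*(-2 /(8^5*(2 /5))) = 73205 /62619648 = 0.00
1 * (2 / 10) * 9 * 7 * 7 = 441 / 5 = 88.20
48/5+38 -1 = 46.60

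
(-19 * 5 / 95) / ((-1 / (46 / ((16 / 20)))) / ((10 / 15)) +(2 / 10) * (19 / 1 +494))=-0.01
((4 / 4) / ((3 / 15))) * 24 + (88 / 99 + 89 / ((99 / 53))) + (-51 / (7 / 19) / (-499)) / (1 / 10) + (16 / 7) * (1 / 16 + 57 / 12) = 63043892 / 345807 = 182.31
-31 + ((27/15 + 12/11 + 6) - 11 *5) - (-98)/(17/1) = -66707/935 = -71.34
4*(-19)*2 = -152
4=4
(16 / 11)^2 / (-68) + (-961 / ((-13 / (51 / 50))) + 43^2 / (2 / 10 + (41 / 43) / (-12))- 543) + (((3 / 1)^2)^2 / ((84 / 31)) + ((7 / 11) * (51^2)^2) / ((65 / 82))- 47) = 5445938.67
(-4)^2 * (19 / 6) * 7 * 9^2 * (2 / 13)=57456 / 13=4419.69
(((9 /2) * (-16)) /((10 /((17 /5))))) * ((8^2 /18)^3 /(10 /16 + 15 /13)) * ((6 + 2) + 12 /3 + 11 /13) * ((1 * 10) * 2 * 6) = -23815258112 /24975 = -953563.89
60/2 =30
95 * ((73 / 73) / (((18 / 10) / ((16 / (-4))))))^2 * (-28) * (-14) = 14896000 / 81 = 183901.23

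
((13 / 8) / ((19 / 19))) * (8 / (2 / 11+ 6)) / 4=143 / 272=0.53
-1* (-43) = 43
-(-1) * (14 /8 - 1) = 3 /4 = 0.75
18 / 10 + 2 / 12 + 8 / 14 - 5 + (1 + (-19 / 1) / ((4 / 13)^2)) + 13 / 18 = -1015193 / 5040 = -201.43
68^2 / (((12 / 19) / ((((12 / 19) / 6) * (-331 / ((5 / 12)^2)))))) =-36733056 / 25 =-1469322.24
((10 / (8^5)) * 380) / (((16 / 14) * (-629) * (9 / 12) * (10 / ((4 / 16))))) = -665 / 123666432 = -0.00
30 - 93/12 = 89/4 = 22.25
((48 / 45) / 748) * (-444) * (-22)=1184 / 85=13.93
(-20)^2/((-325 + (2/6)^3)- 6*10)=-5400/5197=-1.04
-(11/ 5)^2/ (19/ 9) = -1089/ 475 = -2.29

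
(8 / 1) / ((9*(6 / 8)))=32 / 27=1.19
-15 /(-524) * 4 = 15 /131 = 0.11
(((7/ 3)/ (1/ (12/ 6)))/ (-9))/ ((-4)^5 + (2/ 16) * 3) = 112/ 221103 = 0.00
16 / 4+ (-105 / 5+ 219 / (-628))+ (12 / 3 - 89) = -64275 / 628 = -102.35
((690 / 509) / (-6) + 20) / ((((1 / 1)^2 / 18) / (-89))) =-16124130 / 509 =-31678.06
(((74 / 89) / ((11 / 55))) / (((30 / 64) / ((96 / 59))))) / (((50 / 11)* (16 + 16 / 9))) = 117216 / 656375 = 0.18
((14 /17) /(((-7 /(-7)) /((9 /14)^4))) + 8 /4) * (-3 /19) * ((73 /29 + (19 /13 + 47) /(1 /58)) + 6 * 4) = -958.99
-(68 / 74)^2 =-1156 / 1369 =-0.84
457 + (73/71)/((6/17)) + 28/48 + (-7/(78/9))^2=5533325/11999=461.15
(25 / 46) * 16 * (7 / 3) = 1400 / 69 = 20.29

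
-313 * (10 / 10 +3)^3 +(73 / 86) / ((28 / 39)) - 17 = -48275145 / 2408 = -20047.82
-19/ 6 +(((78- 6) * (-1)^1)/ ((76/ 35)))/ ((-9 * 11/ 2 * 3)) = -3691/ 1254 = -2.94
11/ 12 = 0.92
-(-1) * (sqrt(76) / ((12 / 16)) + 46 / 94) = 23 / 47 + 8 * sqrt(19) / 3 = 12.11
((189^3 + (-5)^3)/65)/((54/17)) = 57384724/1755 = 32697.85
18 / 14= 9 / 7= 1.29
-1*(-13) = 13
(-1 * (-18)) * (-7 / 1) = -126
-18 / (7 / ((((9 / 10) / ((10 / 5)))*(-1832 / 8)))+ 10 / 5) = -18549 / 1991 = -9.32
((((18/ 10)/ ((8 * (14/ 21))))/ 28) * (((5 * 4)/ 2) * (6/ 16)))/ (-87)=-27/ 51968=-0.00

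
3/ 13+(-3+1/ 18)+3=67/ 234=0.29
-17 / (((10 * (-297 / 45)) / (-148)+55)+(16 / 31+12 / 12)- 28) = -38998 / 66439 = -0.59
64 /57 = 1.12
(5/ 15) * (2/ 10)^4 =1/ 1875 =0.00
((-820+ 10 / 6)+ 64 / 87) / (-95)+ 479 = 4030066 / 8265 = 487.61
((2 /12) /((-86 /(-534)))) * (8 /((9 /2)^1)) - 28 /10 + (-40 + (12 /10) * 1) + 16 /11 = -38.31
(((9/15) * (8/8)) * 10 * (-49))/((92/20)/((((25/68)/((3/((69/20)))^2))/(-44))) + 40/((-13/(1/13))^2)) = 160941235/227877932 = 0.71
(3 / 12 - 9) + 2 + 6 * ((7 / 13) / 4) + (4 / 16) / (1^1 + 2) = -457 / 78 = -5.86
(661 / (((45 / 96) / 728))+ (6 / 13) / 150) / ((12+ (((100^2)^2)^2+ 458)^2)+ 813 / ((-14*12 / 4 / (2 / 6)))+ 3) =14012777002 / 1365000000000125034000000002863395275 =0.00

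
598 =598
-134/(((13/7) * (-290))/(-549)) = -257481/1885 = -136.59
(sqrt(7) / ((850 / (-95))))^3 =-48013 * sqrt(7) / 4913000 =-0.03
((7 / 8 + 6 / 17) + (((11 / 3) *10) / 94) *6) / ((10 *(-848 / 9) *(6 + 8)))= -205281 / 758858240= -0.00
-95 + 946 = 851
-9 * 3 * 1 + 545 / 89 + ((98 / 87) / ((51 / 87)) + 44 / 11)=-67880 / 4539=-14.95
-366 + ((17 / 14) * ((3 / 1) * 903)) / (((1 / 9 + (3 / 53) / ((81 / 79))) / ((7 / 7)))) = 543549 / 28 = 19412.46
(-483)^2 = 233289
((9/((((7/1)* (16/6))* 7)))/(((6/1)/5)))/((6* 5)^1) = 3/1568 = 0.00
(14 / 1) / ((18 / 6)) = 14 / 3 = 4.67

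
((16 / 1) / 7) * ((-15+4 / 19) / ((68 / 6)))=-6744 / 2261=-2.98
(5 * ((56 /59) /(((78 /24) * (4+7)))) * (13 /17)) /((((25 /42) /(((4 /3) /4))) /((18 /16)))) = 3528 /55165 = 0.06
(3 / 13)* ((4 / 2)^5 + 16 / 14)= 696 / 91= 7.65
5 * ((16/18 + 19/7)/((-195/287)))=-9307/351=-26.52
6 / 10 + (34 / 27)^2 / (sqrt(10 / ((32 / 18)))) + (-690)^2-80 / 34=2312 *sqrt(10) / 10935 + 40468351 / 85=476098.92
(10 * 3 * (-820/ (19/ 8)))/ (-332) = 49200/ 1577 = 31.20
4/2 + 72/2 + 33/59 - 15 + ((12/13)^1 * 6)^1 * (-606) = -2556218/767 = -3332.75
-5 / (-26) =5 / 26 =0.19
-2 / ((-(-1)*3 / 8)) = -16 / 3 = -5.33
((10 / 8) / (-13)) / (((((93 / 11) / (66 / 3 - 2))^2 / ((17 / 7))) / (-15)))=5142500 / 262353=19.60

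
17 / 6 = 2.83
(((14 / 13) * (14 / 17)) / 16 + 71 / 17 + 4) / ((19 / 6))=1149 / 442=2.60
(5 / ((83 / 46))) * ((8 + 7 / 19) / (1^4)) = 36570 / 1577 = 23.19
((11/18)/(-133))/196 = -11/469224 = -0.00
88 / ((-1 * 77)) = -8 / 7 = -1.14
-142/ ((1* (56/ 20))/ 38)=-13490/ 7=-1927.14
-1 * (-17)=17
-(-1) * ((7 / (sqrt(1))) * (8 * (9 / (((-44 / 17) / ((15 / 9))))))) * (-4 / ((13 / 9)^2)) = 1156680 / 1859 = 622.21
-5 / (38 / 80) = -200 / 19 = -10.53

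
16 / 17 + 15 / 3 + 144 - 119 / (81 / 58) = 64.73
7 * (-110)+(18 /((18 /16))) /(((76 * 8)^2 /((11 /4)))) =-71160309 /92416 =-770.00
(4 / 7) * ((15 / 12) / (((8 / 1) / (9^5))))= 295245 / 56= 5272.23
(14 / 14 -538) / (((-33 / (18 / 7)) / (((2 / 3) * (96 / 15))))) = 68736 / 385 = 178.54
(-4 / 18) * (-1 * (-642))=-428 / 3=-142.67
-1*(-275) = 275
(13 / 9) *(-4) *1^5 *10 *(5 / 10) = -28.89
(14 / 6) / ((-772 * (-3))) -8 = -55577 / 6948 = -8.00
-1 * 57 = -57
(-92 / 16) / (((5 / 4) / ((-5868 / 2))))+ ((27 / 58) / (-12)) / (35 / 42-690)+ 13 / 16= 25896291899 / 1918640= 13497.21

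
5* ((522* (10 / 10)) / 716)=3.65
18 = 18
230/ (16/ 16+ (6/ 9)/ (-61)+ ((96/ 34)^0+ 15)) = 42090/ 3109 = 13.54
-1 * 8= -8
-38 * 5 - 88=-278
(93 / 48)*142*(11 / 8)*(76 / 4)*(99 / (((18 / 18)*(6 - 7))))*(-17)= 774195147 / 64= 12096799.17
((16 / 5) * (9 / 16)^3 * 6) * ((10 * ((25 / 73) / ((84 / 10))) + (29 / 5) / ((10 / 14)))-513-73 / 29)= -1732.48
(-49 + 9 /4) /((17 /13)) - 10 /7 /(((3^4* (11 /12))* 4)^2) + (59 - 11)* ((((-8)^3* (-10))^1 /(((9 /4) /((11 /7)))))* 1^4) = 171606.15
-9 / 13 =-0.69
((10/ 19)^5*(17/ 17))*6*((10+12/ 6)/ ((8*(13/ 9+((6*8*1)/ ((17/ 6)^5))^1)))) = 11500841700000/ 54021975467927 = 0.21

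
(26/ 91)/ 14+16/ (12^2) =58/ 441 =0.13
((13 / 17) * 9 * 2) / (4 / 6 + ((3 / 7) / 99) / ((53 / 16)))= 477477 / 23171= 20.61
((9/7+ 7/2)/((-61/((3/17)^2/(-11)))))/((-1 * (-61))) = 603/165606826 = 0.00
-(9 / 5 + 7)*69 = -3036 / 5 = -607.20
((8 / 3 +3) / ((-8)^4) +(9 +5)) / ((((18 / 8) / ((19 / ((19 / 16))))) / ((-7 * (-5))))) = 3484.79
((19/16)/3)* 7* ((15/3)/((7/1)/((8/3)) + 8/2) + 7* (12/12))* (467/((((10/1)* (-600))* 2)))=-8509207/10176000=-0.84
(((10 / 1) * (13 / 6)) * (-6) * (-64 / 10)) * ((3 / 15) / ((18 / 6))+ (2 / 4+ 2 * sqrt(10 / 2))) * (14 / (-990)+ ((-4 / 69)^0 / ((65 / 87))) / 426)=-643264 * sqrt(5) / 35145 - 2733872 / 527175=-46.11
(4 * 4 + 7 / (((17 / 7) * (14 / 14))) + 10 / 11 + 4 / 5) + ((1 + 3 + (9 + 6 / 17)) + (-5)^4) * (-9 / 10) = -517921 / 935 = -553.93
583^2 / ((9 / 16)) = 5438224 / 9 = 604247.11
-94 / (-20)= 47 / 10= 4.70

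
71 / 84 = 0.85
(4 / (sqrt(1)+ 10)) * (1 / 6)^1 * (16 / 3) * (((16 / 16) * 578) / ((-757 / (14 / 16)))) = -16184 / 74943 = -0.22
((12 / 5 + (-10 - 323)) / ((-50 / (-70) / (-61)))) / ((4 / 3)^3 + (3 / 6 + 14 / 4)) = 19057437 / 4300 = 4431.96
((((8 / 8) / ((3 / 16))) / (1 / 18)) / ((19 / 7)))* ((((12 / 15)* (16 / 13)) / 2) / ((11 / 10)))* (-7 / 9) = -12.31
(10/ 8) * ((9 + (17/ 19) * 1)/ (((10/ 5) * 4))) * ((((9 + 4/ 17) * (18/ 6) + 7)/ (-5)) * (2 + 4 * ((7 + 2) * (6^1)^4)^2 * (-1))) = 3772635872215/ 646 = 5839993610.24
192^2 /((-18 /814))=-1667072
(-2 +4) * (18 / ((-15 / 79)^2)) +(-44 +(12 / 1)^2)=27464 / 25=1098.56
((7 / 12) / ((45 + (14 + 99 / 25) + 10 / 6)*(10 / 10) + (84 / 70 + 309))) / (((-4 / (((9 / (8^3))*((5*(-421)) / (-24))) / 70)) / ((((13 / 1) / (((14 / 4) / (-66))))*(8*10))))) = 67728375 / 403013632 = 0.17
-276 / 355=-0.78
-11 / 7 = -1.57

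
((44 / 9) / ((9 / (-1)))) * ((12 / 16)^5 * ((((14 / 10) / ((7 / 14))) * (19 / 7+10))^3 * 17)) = -98871.90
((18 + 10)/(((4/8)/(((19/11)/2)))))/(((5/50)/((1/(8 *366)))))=665/4026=0.17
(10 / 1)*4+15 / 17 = 695 / 17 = 40.88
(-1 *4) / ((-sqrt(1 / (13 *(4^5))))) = 461.51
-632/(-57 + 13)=158/11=14.36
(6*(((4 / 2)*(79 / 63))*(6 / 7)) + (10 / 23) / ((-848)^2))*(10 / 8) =16.12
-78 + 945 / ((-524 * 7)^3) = -549901043463 / 7050013376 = -78.00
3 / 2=1.50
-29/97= -0.30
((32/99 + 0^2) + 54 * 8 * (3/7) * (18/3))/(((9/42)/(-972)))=-5040314.18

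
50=50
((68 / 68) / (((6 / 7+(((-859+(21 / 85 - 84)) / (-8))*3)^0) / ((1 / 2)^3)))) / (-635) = -7 / 66040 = -0.00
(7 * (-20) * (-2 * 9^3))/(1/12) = 2449440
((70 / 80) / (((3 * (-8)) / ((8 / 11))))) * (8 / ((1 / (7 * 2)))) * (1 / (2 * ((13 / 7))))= -343 / 429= -0.80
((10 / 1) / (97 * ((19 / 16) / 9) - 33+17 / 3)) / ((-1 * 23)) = 1440 / 48139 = 0.03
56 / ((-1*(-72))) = 7 / 9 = 0.78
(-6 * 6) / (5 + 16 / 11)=-396 / 71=-5.58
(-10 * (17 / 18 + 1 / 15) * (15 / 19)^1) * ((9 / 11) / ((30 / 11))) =-91 / 38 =-2.39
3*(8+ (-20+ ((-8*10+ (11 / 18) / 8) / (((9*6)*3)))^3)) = -153864383547853 / 4231664861184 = -36.36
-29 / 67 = -0.43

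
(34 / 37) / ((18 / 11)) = 187 / 333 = 0.56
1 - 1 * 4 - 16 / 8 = -5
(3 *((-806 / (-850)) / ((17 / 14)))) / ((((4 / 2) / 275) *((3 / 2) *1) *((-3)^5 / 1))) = -62062 / 70227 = -0.88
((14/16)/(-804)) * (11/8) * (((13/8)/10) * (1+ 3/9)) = -1001/3087360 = -0.00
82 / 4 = 41 / 2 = 20.50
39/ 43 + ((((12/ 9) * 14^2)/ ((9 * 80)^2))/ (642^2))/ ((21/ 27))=173603477101/ 191408961600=0.91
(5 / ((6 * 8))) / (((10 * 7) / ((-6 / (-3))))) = 1 / 336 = 0.00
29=29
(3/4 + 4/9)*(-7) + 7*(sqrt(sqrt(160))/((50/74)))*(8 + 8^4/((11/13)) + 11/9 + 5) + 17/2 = 178885.36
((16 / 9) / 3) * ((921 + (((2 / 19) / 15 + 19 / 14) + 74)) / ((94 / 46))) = 731490712 / 2531655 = 288.94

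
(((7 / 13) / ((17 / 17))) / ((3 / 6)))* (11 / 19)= 154 / 247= 0.62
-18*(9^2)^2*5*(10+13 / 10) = -6672537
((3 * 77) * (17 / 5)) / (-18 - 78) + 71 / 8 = 111 / 160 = 0.69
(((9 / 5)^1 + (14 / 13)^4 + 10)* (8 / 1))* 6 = 90104592 / 142805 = 630.96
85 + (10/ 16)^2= 5465/ 64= 85.39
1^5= 1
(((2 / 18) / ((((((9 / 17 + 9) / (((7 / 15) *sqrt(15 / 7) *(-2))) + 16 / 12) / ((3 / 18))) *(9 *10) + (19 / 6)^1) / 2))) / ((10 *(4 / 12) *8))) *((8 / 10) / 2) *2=-892296 *sqrt(105) / 4975172214085 - 8777797 / 24875861070425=-0.00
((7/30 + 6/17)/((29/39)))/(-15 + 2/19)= -73853/1395190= -0.05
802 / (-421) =-802 / 421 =-1.90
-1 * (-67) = 67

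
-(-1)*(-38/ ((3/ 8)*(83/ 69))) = -6992/ 83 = -84.24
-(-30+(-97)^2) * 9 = -84411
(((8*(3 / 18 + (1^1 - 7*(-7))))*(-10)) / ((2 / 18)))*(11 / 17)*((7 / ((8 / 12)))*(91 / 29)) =-379639260 / 493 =-770059.35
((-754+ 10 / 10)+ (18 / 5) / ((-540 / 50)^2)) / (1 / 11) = -1341791 / 162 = -8282.66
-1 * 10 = -10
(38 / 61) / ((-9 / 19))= -722 / 549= -1.32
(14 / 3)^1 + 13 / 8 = 151 / 24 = 6.29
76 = 76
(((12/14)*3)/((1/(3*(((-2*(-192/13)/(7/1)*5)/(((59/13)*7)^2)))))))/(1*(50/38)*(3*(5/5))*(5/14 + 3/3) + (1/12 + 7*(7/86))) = 695485440/25920176947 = 0.03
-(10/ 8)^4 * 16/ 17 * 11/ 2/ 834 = -6875/ 453696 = -0.02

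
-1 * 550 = -550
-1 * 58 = -58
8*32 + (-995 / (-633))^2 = 103566409 / 400689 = 258.47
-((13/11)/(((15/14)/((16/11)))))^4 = -71906058305536/10851918350625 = -6.63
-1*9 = -9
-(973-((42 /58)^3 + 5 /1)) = -23599291 /24389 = -967.62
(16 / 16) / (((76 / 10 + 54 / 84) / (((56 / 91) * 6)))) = 3360 / 7501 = 0.45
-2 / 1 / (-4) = 1 / 2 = 0.50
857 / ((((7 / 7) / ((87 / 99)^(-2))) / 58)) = 64363.66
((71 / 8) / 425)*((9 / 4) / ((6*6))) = 71 / 54400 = 0.00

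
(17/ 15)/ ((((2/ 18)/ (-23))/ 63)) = -14779.80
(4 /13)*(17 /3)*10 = 680 /39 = 17.44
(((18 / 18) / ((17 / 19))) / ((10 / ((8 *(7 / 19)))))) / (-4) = -7 / 85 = -0.08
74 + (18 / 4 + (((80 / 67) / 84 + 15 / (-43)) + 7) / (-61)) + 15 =689328383 / 7381122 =93.39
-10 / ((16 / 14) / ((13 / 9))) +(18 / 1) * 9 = 5377 / 36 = 149.36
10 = 10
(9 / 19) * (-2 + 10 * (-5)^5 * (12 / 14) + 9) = -1687059 / 133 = -12684.65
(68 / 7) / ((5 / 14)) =136 / 5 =27.20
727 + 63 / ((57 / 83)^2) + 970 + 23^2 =2359.58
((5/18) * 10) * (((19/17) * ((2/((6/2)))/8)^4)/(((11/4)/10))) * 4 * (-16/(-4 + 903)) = -4750/122554377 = -0.00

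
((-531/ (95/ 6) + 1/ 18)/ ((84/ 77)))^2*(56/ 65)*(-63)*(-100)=19434704727361/ 3801330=5112606.57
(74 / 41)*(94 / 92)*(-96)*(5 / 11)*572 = -43405440 / 943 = -46029.10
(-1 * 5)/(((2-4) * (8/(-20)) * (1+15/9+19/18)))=-225/134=-1.68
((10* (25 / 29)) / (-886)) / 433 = -125 / 5562751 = -0.00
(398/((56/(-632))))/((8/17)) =-267257/28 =-9544.89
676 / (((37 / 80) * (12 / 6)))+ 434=43098 / 37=1164.81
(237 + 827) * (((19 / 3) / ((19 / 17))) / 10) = 602.93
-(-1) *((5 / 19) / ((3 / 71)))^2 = 126025 / 3249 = 38.79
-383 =-383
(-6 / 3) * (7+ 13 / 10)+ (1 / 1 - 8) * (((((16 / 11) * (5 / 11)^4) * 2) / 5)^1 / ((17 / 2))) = -227522961 / 13689335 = -16.62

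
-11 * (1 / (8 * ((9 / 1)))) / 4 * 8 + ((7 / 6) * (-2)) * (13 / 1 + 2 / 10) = -5599 / 180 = -31.11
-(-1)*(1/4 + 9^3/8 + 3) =755/8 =94.38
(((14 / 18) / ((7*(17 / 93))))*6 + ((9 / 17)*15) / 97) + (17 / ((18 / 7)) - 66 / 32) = 1965551 / 237456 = 8.28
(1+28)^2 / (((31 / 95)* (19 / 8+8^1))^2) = 485761600 / 6620329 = 73.37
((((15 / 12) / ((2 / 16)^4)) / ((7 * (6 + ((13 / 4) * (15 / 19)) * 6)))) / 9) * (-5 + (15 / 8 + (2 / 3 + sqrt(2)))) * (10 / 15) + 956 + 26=389120 * sqrt(2) / 153657 + 449803762 / 460971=979.36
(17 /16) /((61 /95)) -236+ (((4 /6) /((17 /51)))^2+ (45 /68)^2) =-16212147 /70516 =-229.91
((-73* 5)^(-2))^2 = 1/ 17748900625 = 0.00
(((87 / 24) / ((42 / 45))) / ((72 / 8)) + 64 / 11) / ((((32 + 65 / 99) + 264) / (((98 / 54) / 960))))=161693 / 4059970560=0.00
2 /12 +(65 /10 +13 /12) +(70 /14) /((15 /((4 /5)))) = 481 /60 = 8.02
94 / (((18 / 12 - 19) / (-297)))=55836 / 35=1595.31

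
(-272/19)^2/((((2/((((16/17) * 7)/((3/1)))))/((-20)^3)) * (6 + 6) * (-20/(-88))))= -2144665600/3249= -660100.22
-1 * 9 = -9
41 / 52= 0.79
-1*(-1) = 1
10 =10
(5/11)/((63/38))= 190/693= 0.27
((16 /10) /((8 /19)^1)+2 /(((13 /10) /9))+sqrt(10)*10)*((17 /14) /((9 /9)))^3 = 5635211 /178360+24565*sqrt(10) /1372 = 88.21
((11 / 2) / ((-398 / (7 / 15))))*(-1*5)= 77 / 2388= 0.03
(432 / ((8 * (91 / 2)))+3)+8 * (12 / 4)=2565 / 91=28.19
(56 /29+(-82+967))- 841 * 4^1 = -71835 /29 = -2477.07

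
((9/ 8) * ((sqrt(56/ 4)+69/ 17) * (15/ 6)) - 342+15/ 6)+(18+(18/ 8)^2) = -41483/ 136+45 * sqrt(14)/ 16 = -294.50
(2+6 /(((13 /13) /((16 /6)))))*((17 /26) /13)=153 /169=0.91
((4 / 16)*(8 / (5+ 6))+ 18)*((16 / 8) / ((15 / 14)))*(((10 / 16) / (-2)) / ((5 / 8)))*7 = -3920 / 33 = -118.79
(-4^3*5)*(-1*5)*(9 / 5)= 2880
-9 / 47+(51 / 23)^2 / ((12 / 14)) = 275721 / 49726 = 5.54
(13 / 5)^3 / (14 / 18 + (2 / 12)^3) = 2808 / 125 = 22.46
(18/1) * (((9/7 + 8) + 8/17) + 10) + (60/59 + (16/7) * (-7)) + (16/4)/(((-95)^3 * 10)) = 10252344482208/30098149375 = 340.63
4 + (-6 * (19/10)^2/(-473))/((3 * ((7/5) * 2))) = 265241/66220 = 4.01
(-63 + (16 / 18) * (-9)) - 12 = -83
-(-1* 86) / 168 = 43 / 84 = 0.51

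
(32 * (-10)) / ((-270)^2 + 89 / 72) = -23040 / 5248889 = -0.00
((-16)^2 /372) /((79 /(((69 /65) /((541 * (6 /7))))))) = 5152 /258357255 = 0.00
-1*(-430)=430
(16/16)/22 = 1/22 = 0.05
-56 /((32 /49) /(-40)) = 3430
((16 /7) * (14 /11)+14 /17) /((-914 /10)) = -3490 /85459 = -0.04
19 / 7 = 2.71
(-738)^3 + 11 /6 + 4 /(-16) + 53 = -4823366609 /12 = -401947217.42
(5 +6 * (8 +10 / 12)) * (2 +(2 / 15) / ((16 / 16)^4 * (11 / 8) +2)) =47908 / 405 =118.29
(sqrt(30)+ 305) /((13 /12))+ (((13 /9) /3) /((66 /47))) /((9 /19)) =12* sqrt(30) /13+ 58849997 /208494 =287.32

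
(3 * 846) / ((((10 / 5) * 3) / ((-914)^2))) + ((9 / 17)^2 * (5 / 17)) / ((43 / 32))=74653122680532 / 211259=353372508.06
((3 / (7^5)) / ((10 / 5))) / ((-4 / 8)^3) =-0.00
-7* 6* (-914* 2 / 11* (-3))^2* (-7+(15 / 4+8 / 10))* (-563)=-8711414252856 / 605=-14399031822.90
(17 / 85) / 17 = 1 / 85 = 0.01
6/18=1/3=0.33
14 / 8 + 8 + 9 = 75 / 4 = 18.75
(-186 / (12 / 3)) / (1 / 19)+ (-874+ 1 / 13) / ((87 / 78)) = -96687 / 58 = -1667.02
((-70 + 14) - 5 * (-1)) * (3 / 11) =-13.91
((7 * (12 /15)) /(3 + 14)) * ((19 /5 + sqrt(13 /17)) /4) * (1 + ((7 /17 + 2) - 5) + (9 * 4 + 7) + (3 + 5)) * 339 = 398664 * sqrt(221) /4913 + 7574616 /1445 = 6448.25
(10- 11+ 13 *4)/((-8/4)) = -51/2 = -25.50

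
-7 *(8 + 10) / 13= -126 / 13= -9.69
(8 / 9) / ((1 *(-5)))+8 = 352 / 45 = 7.82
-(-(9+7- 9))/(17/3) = 21/17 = 1.24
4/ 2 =2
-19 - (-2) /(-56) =-533 /28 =-19.04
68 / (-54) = -34 / 27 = -1.26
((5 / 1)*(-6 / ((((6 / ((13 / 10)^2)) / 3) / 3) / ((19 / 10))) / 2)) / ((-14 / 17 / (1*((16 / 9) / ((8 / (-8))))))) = -54587 / 350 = -155.96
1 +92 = 93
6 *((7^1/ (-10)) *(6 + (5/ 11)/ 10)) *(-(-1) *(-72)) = 100548/ 55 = 1828.15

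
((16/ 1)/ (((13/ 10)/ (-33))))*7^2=-258720/ 13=-19901.54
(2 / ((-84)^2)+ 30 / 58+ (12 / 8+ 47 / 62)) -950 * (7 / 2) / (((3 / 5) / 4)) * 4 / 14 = -6330.56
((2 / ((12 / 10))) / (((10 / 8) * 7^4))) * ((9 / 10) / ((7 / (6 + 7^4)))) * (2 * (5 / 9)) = 9628 / 50421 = 0.19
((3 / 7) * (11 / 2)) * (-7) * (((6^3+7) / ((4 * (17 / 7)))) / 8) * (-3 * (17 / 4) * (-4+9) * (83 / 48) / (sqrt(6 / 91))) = 7125965 * sqrt(546) / 8192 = 20325.91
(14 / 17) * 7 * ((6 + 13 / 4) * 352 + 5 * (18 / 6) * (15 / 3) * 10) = 23093.41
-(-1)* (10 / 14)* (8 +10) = 12.86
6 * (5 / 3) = 10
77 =77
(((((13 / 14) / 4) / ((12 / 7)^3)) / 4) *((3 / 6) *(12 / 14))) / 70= 13 / 184320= 0.00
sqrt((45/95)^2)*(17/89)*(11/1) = 1683/1691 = 1.00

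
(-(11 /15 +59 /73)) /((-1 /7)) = 11816 /1095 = 10.79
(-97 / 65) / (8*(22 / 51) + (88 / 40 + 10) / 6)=-0.27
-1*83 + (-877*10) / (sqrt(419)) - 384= -467 - 8770*sqrt(419) / 419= -895.44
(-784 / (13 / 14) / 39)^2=120472576 / 257049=468.68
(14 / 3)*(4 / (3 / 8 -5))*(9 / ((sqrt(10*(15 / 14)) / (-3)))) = 1344*sqrt(21) / 185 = 33.29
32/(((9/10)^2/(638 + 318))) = 3059200/81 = 37767.90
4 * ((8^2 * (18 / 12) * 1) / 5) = 384 / 5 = 76.80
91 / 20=4.55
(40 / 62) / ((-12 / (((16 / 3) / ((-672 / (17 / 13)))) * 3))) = 85 / 50778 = 0.00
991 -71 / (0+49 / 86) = 42453 / 49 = 866.39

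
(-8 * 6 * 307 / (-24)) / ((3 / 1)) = 614 / 3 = 204.67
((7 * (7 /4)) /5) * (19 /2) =931 /40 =23.28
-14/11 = -1.27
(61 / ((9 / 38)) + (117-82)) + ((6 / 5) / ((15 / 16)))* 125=4073 / 9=452.56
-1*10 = -10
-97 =-97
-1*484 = -484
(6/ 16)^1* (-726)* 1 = -272.25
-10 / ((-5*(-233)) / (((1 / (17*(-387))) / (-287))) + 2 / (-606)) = -1515 / 333257814067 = -0.00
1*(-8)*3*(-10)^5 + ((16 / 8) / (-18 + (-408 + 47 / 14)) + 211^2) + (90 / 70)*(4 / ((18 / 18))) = 101249828115 / 41419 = 2444526.14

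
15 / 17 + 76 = 1307 / 17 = 76.88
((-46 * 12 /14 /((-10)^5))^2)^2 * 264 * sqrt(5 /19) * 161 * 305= 1049465035179 * sqrt(95) /63642578125000000000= 0.00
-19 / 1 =-19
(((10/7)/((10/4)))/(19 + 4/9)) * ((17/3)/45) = 68/18375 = 0.00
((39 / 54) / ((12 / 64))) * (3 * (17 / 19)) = 1768 / 171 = 10.34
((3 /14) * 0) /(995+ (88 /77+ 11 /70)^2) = 0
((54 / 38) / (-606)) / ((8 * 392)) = -9 / 12035968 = -0.00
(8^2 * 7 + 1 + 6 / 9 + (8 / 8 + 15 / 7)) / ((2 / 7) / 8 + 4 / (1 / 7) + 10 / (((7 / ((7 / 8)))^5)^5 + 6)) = 102639960881388471627525476 / 6354956038376008273289115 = 16.15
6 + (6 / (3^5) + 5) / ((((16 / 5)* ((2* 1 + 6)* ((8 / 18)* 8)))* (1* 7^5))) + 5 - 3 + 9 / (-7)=6.71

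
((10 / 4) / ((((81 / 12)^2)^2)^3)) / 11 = 41943040 / 1651040988266990331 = 0.00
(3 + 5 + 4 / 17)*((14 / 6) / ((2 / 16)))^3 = 53564.79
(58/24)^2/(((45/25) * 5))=841/1296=0.65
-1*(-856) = 856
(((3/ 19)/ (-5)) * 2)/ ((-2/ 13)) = 39/ 95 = 0.41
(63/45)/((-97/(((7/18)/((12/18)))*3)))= -49/1940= -0.03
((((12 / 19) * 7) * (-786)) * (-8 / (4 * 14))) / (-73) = -6.80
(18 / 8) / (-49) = -9 / 196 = -0.05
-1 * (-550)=550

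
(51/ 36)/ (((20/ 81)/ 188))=21573/ 20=1078.65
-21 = -21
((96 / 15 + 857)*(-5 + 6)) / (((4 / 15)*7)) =12951 / 28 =462.54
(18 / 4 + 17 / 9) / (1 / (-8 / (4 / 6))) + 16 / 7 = -74.38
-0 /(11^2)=0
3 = 3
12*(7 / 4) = 21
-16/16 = -1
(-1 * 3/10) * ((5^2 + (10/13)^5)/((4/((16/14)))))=-5629395/2599051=-2.17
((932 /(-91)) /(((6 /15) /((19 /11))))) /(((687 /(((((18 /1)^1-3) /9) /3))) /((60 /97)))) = -4427000 /200116917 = -0.02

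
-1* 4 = -4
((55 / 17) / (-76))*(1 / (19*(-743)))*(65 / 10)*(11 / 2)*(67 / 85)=105391 / 1240263152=0.00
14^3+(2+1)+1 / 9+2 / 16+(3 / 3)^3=197873 / 72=2748.24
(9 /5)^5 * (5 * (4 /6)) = 39366 /625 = 62.99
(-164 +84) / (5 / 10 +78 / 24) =-64 / 3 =-21.33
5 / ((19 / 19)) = 5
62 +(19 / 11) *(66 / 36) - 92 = -161 / 6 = -26.83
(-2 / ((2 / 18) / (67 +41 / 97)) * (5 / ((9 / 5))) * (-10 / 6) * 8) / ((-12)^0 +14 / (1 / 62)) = 4360000 / 84293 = 51.72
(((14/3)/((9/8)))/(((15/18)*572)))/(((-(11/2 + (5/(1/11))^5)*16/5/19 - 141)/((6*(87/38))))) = -1624/1151516578069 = -0.00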